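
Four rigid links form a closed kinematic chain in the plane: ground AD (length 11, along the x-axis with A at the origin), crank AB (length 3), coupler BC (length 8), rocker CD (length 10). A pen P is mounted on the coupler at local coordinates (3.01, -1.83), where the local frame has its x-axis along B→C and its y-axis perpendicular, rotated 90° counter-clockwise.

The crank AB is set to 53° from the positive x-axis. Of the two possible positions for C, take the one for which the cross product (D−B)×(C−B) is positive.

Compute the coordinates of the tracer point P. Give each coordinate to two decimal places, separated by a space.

A=(0,0), D=(11.00,0)
B = A + 3.00·(cos53°, sin53°) = (1.8054, 2.3959)
|BD| = 9.5016
circle(B,8.00) ∩ circle(D,10.00): a=2.8564, h=7.4727
  candidates: C₊=(6.4538,8.9069) cross=71.002; C₋=(2.6852,-5.5556) cross=-71.002
  mode + wants cross > 0 → take C=(6.4538,8.9069) (cross=71.002)
ex = (C−B)/|BC| = (0.5810,0.8139); ey = (-0.8139,0.5810)
P = B + 3.01·ex + -1.83·ey = (5.0438,3.7823)

5.04 3.78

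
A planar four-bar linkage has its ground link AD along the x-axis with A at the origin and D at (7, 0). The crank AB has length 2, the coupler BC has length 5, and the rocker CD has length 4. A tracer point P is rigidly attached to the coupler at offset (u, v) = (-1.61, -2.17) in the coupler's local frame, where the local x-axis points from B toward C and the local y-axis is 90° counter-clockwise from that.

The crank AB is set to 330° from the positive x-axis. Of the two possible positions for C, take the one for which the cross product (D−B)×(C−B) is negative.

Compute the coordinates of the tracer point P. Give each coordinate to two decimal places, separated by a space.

A=(0,0), D=(7.00,0)
B = A + 2.00·(cos330°, sin330°) = (1.7321, -1.0000)
|BD| = 5.3620
circle(B,5.00) ∩ circle(D,4.00): a=3.5202, h=3.5508
  candidates: C₊=(4.5283,3.1450) cross=19.039; C₋=(5.8527,-3.8319) cross=-19.039
  mode - wants cross < 0 → take C=(5.8527,-3.8319) (cross=-19.039)
ex = (C−B)/|BC| = (0.8241,-0.5664); ey = (0.5664,0.8241)
P = B + -1.61·ex + -2.17·ey = (-0.8239,-1.8765)

-0.82 -1.88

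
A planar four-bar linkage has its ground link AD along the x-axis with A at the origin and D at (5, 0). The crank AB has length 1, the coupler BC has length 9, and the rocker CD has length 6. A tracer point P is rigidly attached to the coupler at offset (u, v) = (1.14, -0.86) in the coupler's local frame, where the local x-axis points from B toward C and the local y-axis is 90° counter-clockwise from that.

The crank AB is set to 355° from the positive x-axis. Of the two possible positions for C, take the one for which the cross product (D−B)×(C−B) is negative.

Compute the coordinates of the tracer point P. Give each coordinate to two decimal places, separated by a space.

1.53 -1.41

A=(0,0), D=(5.00,0)
B = A + 1.00·(cos355°, sin355°) = (0.9962, -0.0872)
|BD| = 4.0048
circle(B,9.00) ∩ circle(D,6.00): a=7.6207, h=4.7880
  candidates: C₊=(8.5109,4.8656) cross=19.175; C₋=(8.7193,-4.7082) cross=-19.175
  mode - wants cross < 0 → take C=(8.7193,-4.7082) (cross=-19.175)
ex = (C−B)/|BC| = (0.8581,-0.5134); ey = (0.5134,0.8581)
P = B + 1.14·ex + -0.86·ey = (1.5329,-1.4105)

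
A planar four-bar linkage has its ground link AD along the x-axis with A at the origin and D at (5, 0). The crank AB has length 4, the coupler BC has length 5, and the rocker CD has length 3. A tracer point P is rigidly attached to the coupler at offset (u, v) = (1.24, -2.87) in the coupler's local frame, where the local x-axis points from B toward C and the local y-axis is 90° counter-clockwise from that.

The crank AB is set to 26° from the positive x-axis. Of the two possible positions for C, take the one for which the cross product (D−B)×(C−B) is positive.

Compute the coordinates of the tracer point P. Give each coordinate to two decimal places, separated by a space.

A=(0,0), D=(5.00,0)
B = A + 4.00·(cos26°, sin26°) = (3.5952, 1.7535)
|BD| = 2.2468
circle(B,5.00) ∩ circle(D,3.00): a=4.6840, h=1.7494
  candidates: C₊=(7.8891,-0.8082) cross=3.931; C₋=(5.1586,-2.9958) cross=-3.931
  mode + wants cross > 0 → take C=(7.8891,-0.8082) (cross=3.931)
ex = (C−B)/|BC| = (0.8588,-0.5123); ey = (0.5123,0.8588)
P = B + 1.24·ex + -2.87·ey = (3.1896,-1.3465)

3.19 -1.35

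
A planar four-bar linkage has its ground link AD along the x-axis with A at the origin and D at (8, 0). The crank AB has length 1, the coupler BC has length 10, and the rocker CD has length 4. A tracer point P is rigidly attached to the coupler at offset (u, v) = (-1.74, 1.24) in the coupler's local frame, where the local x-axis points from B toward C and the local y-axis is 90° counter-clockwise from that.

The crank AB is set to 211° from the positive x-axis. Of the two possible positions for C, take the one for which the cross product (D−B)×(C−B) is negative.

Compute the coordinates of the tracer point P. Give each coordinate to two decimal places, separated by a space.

-2.06 1.25

A=(0,0), D=(8.00,0)
B = A + 1.00·(cos211°, sin211°) = (-0.8572, -0.5150)
|BD| = 8.8721
circle(B,10.00) ∩ circle(D,4.00): a=9.1700, h=3.9889
  candidates: C₊=(8.0658,3.9995) cross=35.390; C₋=(8.5289,-3.9649) cross=-35.390
  mode - wants cross < 0 → take C=(8.5289,-3.9649) (cross=-35.390)
ex = (C−B)/|BC| = (0.9386,-0.3450); ey = (0.3450,0.9386)
P = B + -1.74·ex + 1.24·ey = (-2.0626,1.2491)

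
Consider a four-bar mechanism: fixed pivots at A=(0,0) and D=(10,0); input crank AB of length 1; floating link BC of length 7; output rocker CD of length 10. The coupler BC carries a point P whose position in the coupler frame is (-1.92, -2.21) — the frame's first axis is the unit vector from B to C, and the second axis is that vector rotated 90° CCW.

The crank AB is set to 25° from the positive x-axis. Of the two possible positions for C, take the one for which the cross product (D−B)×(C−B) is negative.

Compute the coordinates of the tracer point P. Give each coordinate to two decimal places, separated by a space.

-1.65 1.85

A=(0,0), D=(10.00,0)
B = A + 1.00·(cos25°, sin25°) = (0.9063, 0.4226)
|BD| = 9.1035
circle(B,7.00) ∩ circle(D,10.00): a=1.7506, h=6.7776
  candidates: C₊=(2.9697,7.1116) cross=61.700; C₋=(2.3404,-6.4289) cross=-61.700
  mode - wants cross < 0 → take C=(2.3404,-6.4289) (cross=-61.700)
ex = (C−B)/|BC| = (0.2049,-0.9788); ey = (0.9788,0.2049)
P = B + -1.92·ex + -2.21·ey = (-1.6502,1.8491)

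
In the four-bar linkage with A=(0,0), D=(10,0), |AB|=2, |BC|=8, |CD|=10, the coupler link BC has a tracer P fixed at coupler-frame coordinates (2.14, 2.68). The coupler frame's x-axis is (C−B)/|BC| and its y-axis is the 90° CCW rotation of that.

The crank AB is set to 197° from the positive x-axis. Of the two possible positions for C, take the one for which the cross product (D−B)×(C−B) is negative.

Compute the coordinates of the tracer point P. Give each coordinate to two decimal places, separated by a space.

1.51 -0.70

A=(0,0), D=(10.00,0)
B = A + 2.00·(cos197°, sin197°) = (-1.9126, -0.5847)
|BD| = 11.9270
circle(B,8.00) ∩ circle(D,10.00): a=4.4543, h=6.6452
  candidates: C₊=(2.2105,6.2709) cross=79.258; C₋=(2.8621,-7.0036) cross=-79.258
  mode - wants cross < 0 → take C=(2.8621,-7.0036) (cross=-79.258)
ex = (C−B)/|BC| = (0.5968,-0.8024); ey = (0.8024,0.5968)
P = B + 2.14·ex + 2.68·ey = (1.5150,-0.7023)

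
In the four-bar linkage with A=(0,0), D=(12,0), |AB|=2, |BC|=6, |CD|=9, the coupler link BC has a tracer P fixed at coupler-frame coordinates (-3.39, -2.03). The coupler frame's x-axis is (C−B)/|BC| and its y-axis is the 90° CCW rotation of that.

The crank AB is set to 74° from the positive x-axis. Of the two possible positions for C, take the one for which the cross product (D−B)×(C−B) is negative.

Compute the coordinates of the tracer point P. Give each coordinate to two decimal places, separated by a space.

A=(0,0), D=(12.00,0)
B = A + 2.00·(cos74°, sin74°) = (0.5513, 1.9225)
|BD| = 11.6090
circle(B,6.00) ∩ circle(D,9.00): a=3.8664, h=4.5882
  candidates: C₊=(5.1241,5.8070) cross=53.264; C₋=(3.6044,-3.2426) cross=-53.264
  mode - wants cross < 0 → take C=(3.6044,-3.2426) (cross=-53.264)
ex = (C−B)/|BC| = (0.5089,-0.8609); ey = (0.8609,0.5089)
P = B + -3.39·ex + -2.03·ey = (-2.9213,3.8078)

-2.92 3.81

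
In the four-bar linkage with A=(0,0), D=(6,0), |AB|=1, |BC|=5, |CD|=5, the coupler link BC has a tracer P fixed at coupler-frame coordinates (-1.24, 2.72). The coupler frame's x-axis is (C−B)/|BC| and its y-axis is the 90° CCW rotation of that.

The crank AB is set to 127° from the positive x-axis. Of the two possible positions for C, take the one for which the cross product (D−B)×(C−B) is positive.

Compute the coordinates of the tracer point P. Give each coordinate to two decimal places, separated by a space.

A=(0,0), D=(6.00,0)
B = A + 1.00·(cos127°, sin127°) = (-0.6018, 0.7986)
|BD| = 6.6499
circle(B,5.00) ∩ circle(D,5.00): a=3.3250, h=3.7342
  candidates: C₊=(3.1476,4.1065) cross=24.832; C₋=(2.2506,-3.3079) cross=-24.832
  mode + wants cross > 0 → take C=(3.1476,4.1065) (cross=24.832)
ex = (C−B)/|BC| = (0.7499,0.6616); ey = (-0.6616,0.7499)
P = B + -1.24·ex + 2.72·ey = (-3.3312,2.0179)

-3.33 2.02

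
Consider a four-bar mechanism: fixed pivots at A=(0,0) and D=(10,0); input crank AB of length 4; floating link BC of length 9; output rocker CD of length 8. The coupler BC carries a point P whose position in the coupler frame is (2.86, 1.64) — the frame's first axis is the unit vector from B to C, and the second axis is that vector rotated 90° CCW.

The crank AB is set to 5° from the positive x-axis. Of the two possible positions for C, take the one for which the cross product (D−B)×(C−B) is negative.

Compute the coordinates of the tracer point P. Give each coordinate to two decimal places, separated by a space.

A=(0,0), D=(10.00,0)
B = A + 4.00·(cos5°, sin5°) = (3.9848, 0.3486)
|BD| = 6.0253
circle(B,9.00) ∩ circle(D,8.00): a=4.4234, h=7.8380
  candidates: C₊=(8.8542,7.9175) cross=47.226; C₋=(7.9472,-7.7322) cross=-47.226
  mode - wants cross < 0 → take C=(7.9472,-7.7322) (cross=-47.226)
ex = (C−B)/|BC| = (0.4403,-0.8979); ey = (0.8979,0.4403)
P = B + 2.86·ex + 1.64·ey = (6.7165,-1.4972)

6.72 -1.50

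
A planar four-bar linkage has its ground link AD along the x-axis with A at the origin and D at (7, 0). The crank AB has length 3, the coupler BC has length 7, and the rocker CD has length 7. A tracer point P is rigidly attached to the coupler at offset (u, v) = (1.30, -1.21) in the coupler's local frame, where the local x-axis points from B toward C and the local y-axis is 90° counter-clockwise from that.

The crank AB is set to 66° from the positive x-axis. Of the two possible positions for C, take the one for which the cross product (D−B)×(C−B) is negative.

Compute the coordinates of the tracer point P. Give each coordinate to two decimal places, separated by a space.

0.05 1.40

A=(0,0), D=(7.00,0)
B = A + 3.00·(cos66°, sin66°) = (1.2202, 2.7406)
|BD| = 6.3966
circle(B,7.00) ∩ circle(D,7.00): a=3.1983, h=6.2266
  candidates: C₊=(6.7779,6.9965) cross=39.829; C₋=(1.4423,-4.2558) cross=-39.829
  mode - wants cross < 0 → take C=(1.4423,-4.2558) (cross=-39.829)
ex = (C−B)/|BC| = (0.0317,-0.9995); ey = (0.9995,0.0317)
P = B + 1.30·ex + -1.21·ey = (0.0521,1.4029)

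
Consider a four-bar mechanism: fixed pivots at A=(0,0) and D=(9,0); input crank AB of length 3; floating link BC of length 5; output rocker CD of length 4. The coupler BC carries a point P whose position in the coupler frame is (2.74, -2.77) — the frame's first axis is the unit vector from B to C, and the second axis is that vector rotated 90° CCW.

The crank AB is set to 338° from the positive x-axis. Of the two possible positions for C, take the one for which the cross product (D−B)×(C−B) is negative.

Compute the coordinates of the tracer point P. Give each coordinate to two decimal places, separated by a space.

A=(0,0), D=(9.00,0)
B = A + 3.00·(cos338°, sin338°) = (2.7816, -1.1238)
|BD| = 6.3192
circle(B,5.00) ∩ circle(D,4.00): a=3.8717, h=3.1638
  candidates: C₊=(6.0289,2.6781) cross=19.993; C₋=(7.1542,-3.5487) cross=-19.993
  mode - wants cross < 0 → take C=(7.1542,-3.5487) (cross=-19.993)
ex = (C−B)/|BC| = (0.8745,-0.4850); ey = (0.4850,0.8745)
P = B + 2.74·ex + -2.77·ey = (3.8344,-4.8751)

3.83 -4.88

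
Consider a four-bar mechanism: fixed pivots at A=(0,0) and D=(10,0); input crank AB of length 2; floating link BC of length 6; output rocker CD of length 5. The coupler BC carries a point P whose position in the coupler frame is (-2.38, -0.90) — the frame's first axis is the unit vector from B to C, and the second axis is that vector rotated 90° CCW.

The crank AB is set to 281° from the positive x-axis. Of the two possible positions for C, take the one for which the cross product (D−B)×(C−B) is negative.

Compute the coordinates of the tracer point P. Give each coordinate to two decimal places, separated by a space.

-2.14 -2.32

A=(0,0), D=(10.00,0)
B = A + 2.00·(cos281°, sin281°) = (0.3816, -1.9633)
|BD| = 9.8167
circle(B,6.00) ∩ circle(D,5.00): a=5.4686, h=2.4686
  candidates: C₊=(5.2461,1.5492) cross=24.234; C₋=(6.2335,-3.2883) cross=-24.234
  mode - wants cross < 0 → take C=(6.2335,-3.2883) (cross=-24.234)
ex = (C−B)/|BC| = (0.9753,-0.2208); ey = (0.2208,0.9753)
P = B + -2.38·ex + -0.90·ey = (-2.1384,-2.3154)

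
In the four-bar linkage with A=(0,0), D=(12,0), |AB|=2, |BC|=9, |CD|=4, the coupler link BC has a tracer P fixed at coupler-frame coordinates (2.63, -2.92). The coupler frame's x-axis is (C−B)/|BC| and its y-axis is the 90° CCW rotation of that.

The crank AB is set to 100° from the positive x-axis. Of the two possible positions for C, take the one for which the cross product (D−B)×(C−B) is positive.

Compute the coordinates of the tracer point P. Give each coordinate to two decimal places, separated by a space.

2.35 -0.89

A=(0,0), D=(12.00,0)
B = A + 2.00·(cos100°, sin100°) = (-0.3473, 1.9696)
|BD| = 12.5034
circle(B,9.00) ∩ circle(D,4.00): a=8.8510, h=1.6309
  candidates: C₊=(8.6501,2.1859) cross=20.392; C₋=(8.1363,-1.0352) cross=-20.392
  mode + wants cross > 0 → take C=(8.6501,2.1859) (cross=20.392)
ex = (C−B)/|BC| = (0.9997,0.0240); ey = (-0.0240,0.9997)
P = B + 2.63·ex + -2.92·ey = (2.3521,-0.8863)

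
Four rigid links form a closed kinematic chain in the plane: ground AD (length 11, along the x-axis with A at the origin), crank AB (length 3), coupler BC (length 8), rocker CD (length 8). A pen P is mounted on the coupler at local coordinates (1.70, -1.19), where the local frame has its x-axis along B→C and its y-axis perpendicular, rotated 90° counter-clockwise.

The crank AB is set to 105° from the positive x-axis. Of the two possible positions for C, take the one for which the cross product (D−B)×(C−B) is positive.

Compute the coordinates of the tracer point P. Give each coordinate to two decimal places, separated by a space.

A=(0,0), D=(11.00,0)
B = A + 3.00·(cos105°, sin105°) = (-0.7765, 2.8978)
|BD| = 12.1277
circle(B,8.00) ∩ circle(D,8.00): a=6.0639, h=5.2182
  candidates: C₊=(6.3586,6.5159) cross=63.285; C₋=(3.8649,-3.6182) cross=-63.285
  mode + wants cross > 0 → take C=(6.3586,6.5159) (cross=63.285)
ex = (C−B)/|BC| = (0.8919,0.4523); ey = (-0.4523,0.8919)
P = B + 1.70·ex + -1.19·ey = (1.2779,2.6053)

1.28 2.61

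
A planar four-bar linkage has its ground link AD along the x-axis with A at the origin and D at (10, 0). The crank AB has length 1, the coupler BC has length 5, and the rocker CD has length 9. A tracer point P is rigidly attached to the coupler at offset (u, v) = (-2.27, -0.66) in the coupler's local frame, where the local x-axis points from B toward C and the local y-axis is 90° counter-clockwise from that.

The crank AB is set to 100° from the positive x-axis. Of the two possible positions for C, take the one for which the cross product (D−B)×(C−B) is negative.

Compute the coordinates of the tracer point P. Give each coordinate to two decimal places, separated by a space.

A=(0,0), D=(10.00,0)
B = A + 1.00·(cos100°, sin100°) = (-0.1736, 0.9848)
|BD| = 10.2212
circle(B,5.00) ∩ circle(D,9.00): a=2.3712, h=4.4020
  candidates: C₊=(2.6106,5.1378) cross=44.994; C₋=(1.7624,-3.6252) cross=-44.994
  mode - wants cross < 0 → take C=(1.7624,-3.6252) (cross=-44.994)
ex = (C−B)/|BC| = (0.3872,-0.9220); ey = (0.9220,0.3872)
P = B + -2.27·ex + -0.66·ey = (-1.6611,2.8222)

-1.66 2.82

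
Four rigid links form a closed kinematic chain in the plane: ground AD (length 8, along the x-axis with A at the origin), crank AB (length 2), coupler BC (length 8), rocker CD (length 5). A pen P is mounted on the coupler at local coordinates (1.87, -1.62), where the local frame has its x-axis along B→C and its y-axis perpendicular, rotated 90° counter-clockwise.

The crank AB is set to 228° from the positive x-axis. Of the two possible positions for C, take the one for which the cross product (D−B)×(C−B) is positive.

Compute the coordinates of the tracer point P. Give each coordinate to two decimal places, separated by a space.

1.14 -1.48

A=(0,0), D=(8.00,0)
B = A + 2.00·(cos228°, sin228°) = (-1.3383, -1.4863)
|BD| = 9.4558
circle(B,8.00) ∩ circle(D,5.00): a=6.7901, h=4.2302
  candidates: C₊=(4.7026,3.7586) cross=39.999; C₋=(6.0324,-4.5966) cross=-39.999
  mode + wants cross > 0 → take C=(4.7026,3.7586) (cross=39.999)
ex = (C−B)/|BC| = (0.7551,0.6556); ey = (-0.6556,0.7551)
P = B + 1.87·ex + -1.62·ey = (1.1359,-1.4836)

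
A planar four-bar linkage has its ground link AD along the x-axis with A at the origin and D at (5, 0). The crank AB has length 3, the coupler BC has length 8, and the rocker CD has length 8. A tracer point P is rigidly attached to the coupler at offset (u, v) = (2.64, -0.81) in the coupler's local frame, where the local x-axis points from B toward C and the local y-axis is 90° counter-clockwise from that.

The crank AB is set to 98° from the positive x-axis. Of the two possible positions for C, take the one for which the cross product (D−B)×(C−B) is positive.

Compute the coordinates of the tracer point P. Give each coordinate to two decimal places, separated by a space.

2.15 3.98

A=(0,0), D=(5.00,0)
B = A + 3.00·(cos98°, sin98°) = (-0.4175, 2.9708)
|BD| = 6.1786
circle(B,8.00) ∩ circle(D,8.00): a=3.0893, h=7.3794
  candidates: C₊=(5.8394,7.9558) cross=45.595; C₋=(-1.2570,-4.9850) cross=-45.595
  mode + wants cross > 0 → take C=(5.8394,7.9558) (cross=45.595)
ex = (C−B)/|BC| = (0.7821,0.6231); ey = (-0.6231,0.7821)
P = B + 2.64·ex + -0.81·ey = (2.1520,3.9823)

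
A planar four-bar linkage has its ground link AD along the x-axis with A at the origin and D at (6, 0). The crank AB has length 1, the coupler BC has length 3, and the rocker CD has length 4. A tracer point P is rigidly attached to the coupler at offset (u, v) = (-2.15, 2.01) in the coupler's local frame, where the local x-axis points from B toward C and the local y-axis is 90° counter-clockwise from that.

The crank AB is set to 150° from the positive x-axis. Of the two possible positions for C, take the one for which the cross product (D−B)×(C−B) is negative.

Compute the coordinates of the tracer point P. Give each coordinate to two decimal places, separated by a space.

A=(0,0), D=(6.00,0)
B = A + 1.00·(cos150°, sin150°) = (-0.8660, 0.5000)
|BD| = 6.8842
circle(B,3.00) ∩ circle(D,4.00): a=2.9337, h=0.6273
  candidates: C₊=(2.1055,0.9125) cross=4.318; C₋=(2.0144,-0.3387) cross=-4.318
  mode - wants cross < 0 → take C=(2.0144,-0.3387) (cross=-4.318)
ex = (C−B)/|BC| = (0.9601,-0.2796); ey = (0.2796,0.9601)
P = B + -2.15·ex + 2.01·ey = (-2.3684,3.0309)

-2.37 3.03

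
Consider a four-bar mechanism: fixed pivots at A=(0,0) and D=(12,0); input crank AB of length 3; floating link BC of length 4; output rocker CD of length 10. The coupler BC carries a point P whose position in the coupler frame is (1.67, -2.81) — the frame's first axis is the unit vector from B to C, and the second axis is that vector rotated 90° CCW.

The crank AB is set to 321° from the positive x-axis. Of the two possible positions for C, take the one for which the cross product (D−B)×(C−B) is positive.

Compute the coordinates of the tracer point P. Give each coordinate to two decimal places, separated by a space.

A=(0,0), D=(12.00,0)
B = A + 3.00·(cos321°, sin321°) = (2.3314, -1.8880)
|BD| = 9.8512
circle(B,4.00) ∩ circle(D,10.00): a=0.6621, h=3.9448
  candidates: C₊=(2.2253,2.1106) cross=38.861; C₋=(3.7373,-5.6328) cross=-38.861
  mode + wants cross > 0 → take C=(2.2253,2.1106) (cross=38.861)
ex = (C−B)/|BC| = (-0.0265,0.9996); ey = (-0.9996,-0.0265)
P = B + 1.67·ex + -2.81·ey = (5.0961,-0.1440)

5.10 -0.14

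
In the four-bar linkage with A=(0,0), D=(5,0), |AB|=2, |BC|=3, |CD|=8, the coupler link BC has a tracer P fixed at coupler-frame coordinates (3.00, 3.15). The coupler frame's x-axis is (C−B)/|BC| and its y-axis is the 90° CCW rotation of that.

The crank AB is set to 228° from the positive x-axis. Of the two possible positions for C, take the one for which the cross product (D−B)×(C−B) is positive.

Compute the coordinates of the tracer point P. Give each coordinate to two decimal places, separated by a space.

-5.60 -0.61

A=(0,0), D=(5.00,0)
B = A + 2.00·(cos228°, sin228°) = (-1.3383, -1.4863)
|BD| = 6.5102
circle(B,3.00) ∩ circle(D,8.00): a=-0.9690, h=2.8392
  candidates: C₊=(-2.9299,1.0567) cross=18.484; C₋=(-1.6335,-4.4717) cross=-18.484
  mode + wants cross > 0 → take C=(-2.9299,1.0567) (cross=18.484)
ex = (C−B)/|BC| = (-0.5305,0.8477); ey = (-0.8477,-0.5305)
P = B + 3.00·ex + 3.15·ey = (-5.6000,-0.6146)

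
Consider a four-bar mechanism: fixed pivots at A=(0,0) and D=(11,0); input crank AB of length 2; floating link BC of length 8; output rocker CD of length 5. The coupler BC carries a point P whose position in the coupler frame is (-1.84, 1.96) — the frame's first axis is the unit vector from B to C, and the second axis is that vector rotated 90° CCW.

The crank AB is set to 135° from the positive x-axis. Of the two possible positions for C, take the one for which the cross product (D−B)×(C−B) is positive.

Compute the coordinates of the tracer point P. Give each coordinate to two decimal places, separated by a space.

A=(0,0), D=(11.00,0)
B = A + 2.00·(cos135°, sin135°) = (-1.4142, 1.4142)
|BD| = 12.4945
circle(B,8.00) ∩ circle(D,5.00): a=7.8079, h=1.7424
  candidates: C₊=(6.5408,2.2617) cross=21.771; C₋=(6.1463,-1.2008) cross=-21.771
  mode + wants cross > 0 → take C=(6.5408,2.2617) (cross=21.771)
ex = (C−B)/|BC| = (0.9944,0.1059); ey = (-0.1059,0.9944)
P = B + -1.84·ex + 1.96·ey = (-3.4515,3.1683)

-3.45 3.17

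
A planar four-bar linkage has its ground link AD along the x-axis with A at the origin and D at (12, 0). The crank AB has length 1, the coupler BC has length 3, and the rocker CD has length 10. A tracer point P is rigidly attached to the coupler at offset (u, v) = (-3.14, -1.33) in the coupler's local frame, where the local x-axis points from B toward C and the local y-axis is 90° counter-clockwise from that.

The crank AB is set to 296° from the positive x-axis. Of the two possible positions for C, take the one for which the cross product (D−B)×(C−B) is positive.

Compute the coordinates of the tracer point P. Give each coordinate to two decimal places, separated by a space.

-0.23 -4.24

A=(0,0), D=(12.00,0)
B = A + 1.00·(cos296°, sin296°) = (0.4384, -0.8988)
|BD| = 11.5965
circle(B,3.00) ∩ circle(D,10.00): a=1.8747, h=2.3421
  candidates: C₊=(2.1259,1.5816) cross=27.161; C₋=(2.4889,-3.0886) cross=-27.161
  mode + wants cross > 0 → take C=(2.1259,1.5816) (cross=27.161)
ex = (C−B)/|BC| = (0.5625,0.8268); ey = (-0.8268,0.5625)
P = B + -3.14·ex + -1.33·ey = (-0.2282,-4.2431)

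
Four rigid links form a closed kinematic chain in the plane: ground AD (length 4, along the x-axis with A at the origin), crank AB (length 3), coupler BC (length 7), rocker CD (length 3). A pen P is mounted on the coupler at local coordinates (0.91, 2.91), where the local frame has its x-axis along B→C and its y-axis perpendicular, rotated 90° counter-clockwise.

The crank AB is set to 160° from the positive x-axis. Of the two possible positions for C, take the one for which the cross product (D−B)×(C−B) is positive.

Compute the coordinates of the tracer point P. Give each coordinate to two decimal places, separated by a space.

A=(0,0), D=(4.00,0)
B = A + 3.00·(cos160°, sin160°) = (-2.8191, 1.0261)
|BD| = 6.8958
circle(B,7.00) ∩ circle(D,3.00): a=6.3482, h=2.9496
  candidates: C₊=(3.8974,2.9982) cross=20.340; C₋=(3.0196,-2.8353) cross=-20.340
  mode + wants cross > 0 → take C=(3.8974,2.9982) (cross=20.340)
ex = (C−B)/|BC| = (0.9595,0.2817); ey = (-0.2817,0.9595)
P = B + 0.91·ex + 2.91·ey = (-2.7658,4.0746)

-2.77 4.07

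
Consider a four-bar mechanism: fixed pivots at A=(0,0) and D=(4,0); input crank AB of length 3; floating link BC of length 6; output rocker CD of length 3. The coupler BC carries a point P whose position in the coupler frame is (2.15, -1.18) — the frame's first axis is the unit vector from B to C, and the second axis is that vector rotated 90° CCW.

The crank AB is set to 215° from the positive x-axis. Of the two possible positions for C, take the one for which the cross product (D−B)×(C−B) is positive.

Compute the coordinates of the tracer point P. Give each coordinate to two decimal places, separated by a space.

A=(0,0), D=(4.00,0)
B = A + 3.00·(cos215°, sin215°) = (-2.4575, -1.7207)
|BD| = 6.6828
circle(B,6.00) ∩ circle(D,3.00): a=5.3615, h=2.6934
  candidates: C₊=(2.0298,2.2623) cross=17.999; C₋=(3.4168,-2.9428) cross=-17.999
  mode + wants cross > 0 → take C=(2.0298,2.2623) (cross=17.999)
ex = (C−B)/|BC| = (0.7479,0.6638); ey = (-0.6638,0.7479)
P = B + 2.15·ex + -1.18·ey = (-0.0662,-1.1760)

-0.07 -1.18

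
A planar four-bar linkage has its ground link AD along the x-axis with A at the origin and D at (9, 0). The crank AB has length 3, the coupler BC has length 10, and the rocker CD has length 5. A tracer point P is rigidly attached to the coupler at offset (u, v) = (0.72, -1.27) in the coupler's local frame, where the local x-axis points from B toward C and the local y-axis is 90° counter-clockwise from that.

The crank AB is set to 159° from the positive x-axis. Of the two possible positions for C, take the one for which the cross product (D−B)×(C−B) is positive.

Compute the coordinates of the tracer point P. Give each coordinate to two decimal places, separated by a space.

A=(0,0), D=(9.00,0)
B = A + 3.00·(cos159°, sin159°) = (-2.8007, 1.0751)
|BD| = 11.8496
circle(B,10.00) ∩ circle(D,5.00): a=9.0895, h=4.1691
  candidates: C₊=(6.6295,4.4024) cross=49.403; C₋=(5.8730,-3.9015) cross=-49.403
  mode + wants cross > 0 → take C=(6.6295,4.4024) (cross=49.403)
ex = (C−B)/|BC| = (0.9430,0.3327); ey = (-0.3327,0.9430)
P = B + 0.72·ex + -1.27·ey = (-1.6992,0.1170)

-1.70 0.12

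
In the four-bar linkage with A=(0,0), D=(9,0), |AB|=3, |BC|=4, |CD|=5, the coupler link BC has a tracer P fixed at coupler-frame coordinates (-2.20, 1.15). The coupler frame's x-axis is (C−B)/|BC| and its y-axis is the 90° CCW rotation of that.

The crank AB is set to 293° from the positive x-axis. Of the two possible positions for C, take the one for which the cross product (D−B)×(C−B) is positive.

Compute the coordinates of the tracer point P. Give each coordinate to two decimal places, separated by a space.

-1.20 -3.50

A=(0,0), D=(9.00,0)
B = A + 3.00·(cos293°, sin293°) = (1.1722, -2.7615)
|BD| = 8.3006
circle(B,4.00) ∩ circle(D,5.00): a=3.6082, h=1.7265
  candidates: C₊=(4.0005,0.0671) cross=14.331; C₋=(5.1493,-3.1893) cross=-14.331
  mode + wants cross > 0 → take C=(4.0005,0.0671) (cross=14.331)
ex = (C−B)/|BC| = (0.7071,0.7071); ey = (-0.7071,0.7071)
P = B + -2.20·ex + 1.15·ey = (-1.1966,-3.5041)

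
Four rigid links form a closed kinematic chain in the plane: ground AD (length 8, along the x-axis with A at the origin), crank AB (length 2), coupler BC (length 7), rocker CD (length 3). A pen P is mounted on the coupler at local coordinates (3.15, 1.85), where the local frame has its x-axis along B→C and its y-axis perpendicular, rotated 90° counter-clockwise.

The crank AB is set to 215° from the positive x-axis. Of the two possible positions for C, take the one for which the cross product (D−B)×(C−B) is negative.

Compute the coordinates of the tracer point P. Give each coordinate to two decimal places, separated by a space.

1.58 0.58

A=(0,0), D=(8.00,0)
B = A + 2.00·(cos215°, sin215°) = (-1.6383, -1.1472)
|BD| = 9.7063
circle(B,7.00) ∩ circle(D,3.00): a=6.9137, h=1.0959
  candidates: C₊=(5.0974,0.7582) cross=10.638; C₋=(5.3564,-1.4183) cross=-10.638
  mode - wants cross < 0 → take C=(5.3564,-1.4183) (cross=-10.638)
ex = (C−B)/|BC| = (0.9992,-0.0387); ey = (0.0387,0.9992)
P = B + 3.15·ex + 1.85·ey = (1.5810,0.5794)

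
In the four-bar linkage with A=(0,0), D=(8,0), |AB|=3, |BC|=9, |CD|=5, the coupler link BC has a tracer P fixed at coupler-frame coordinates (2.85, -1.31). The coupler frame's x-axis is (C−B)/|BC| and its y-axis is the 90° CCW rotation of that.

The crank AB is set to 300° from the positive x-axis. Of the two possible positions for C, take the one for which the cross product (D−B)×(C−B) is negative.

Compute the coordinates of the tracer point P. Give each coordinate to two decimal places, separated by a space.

4.02 -4.46

A=(0,0), D=(8.00,0)
B = A + 3.00·(cos300°, sin300°) = (1.5000, -2.5981)
|BD| = 7.0000
circle(B,9.00) ∩ circle(D,5.00): a=7.5000, h=4.9749
  candidates: C₊=(6.6178,4.8052) cross=34.825; C₋=(10.3108,-4.4340) cross=-34.825
  mode - wants cross < 0 → take C=(10.3108,-4.4340) (cross=-34.825)
ex = (C−B)/|BC| = (0.9790,-0.2040); ey = (0.2040,0.9790)
P = B + 2.85·ex + -1.31·ey = (4.0228,-4.4619)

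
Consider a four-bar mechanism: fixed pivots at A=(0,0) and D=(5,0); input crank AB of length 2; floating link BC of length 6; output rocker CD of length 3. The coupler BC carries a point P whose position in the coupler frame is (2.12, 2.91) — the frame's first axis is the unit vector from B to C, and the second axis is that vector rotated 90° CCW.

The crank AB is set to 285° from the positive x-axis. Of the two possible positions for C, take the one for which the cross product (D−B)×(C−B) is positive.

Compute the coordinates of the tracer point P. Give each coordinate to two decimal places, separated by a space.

-0.54 1.51

A=(0,0), D=(5.00,0)
B = A + 2.00·(cos285°, sin285°) = (0.5176, -1.9319)
|BD| = 4.8809
circle(B,6.00) ∩ circle(D,3.00): a=5.2063, h=2.9823
  candidates: C₊=(4.1184,2.8676) cross=14.556; C₋=(6.4792,-2.6100) cross=-14.556
  mode + wants cross > 0 → take C=(4.1184,2.8676) (cross=14.556)
ex = (C−B)/|BC| = (0.6001,0.7999); ey = (-0.7999,0.6001)
P = B + 2.12·ex + 2.91·ey = (-0.5378,1.5103)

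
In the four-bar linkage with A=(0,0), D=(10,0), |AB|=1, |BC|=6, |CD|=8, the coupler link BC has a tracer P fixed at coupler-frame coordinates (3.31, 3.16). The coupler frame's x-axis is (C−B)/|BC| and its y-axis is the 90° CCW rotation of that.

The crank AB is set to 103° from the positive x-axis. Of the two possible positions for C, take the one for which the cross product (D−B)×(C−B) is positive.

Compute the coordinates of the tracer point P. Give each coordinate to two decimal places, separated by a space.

-0.17 5.55

A=(0,0), D=(10.00,0)
B = A + 1.00·(cos103°, sin103°) = (-0.2250, 0.9744)
|BD| = 10.2713
circle(B,6.00) ∩ circle(D,8.00): a=3.7726, h=4.6656
  candidates: C₊=(3.9732,5.2610) cross=47.921; C₋=(3.0881,-4.0280) cross=-47.921
  mode + wants cross > 0 → take C=(3.9732,5.2610) (cross=47.921)
ex = (C−B)/|BC| = (0.6997,0.7144); ey = (-0.7144,0.6997)
P = B + 3.31·ex + 3.16·ey = (-0.1666,5.5502)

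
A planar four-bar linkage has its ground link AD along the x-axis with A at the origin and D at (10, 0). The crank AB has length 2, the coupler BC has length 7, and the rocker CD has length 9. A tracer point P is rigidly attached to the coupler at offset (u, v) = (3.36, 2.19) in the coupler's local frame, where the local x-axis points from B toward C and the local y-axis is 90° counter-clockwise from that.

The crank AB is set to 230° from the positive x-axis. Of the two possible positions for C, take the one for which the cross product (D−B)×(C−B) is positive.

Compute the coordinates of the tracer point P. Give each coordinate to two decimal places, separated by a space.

A=(0,0), D=(10.00,0)
B = A + 2.00·(cos230°, sin230°) = (-1.2856, -1.5321)
|BD| = 11.3891
circle(B,7.00) ∩ circle(D,9.00): a=4.2897, h=5.5316
  candidates: C₊=(2.2210,4.5263) cross=63.000; C₋=(3.7093,-6.4363) cross=-63.000
  mode + wants cross > 0 → take C=(2.2210,4.5263) (cross=63.000)
ex = (C−B)/|BC| = (0.5009,0.8655); ey = (-0.8655,0.5009)
P = B + 3.36·ex + 2.19·ey = (-1.4978,2.4730)

-1.50 2.47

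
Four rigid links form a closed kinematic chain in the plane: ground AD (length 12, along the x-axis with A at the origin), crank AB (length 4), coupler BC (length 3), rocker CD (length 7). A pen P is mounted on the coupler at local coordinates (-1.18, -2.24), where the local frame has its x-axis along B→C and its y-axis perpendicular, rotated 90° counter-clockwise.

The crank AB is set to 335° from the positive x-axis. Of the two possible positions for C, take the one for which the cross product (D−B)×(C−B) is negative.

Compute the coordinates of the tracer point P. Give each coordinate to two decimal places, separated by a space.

1.31 -2.71

A=(0,0), D=(12.00,0)
B = A + 4.00·(cos335°, sin335°) = (3.6252, -1.6905)
|BD| = 8.5437
circle(B,3.00) ∩ circle(D,7.00): a=1.9309, h=2.2960
  candidates: C₊=(5.0637,0.9422) cross=19.616; C₋=(5.9723,-3.5590) cross=-19.616
  mode - wants cross < 0 → take C=(5.9723,-3.5590) (cross=-19.616)
ex = (C−B)/|BC| = (0.7823,-0.6228); ey = (0.6228,0.7823)
P = B + -1.18·ex + -2.24·ey = (1.3069,-2.7080)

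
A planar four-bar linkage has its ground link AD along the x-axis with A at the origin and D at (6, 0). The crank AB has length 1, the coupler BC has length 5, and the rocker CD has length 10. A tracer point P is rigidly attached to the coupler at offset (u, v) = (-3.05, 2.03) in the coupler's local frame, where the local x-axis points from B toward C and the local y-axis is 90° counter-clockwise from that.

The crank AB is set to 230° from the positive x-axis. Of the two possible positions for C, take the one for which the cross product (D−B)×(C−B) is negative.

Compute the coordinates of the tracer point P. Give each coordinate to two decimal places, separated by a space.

2.32 1.39

A=(0,0), D=(6.00,0)
B = A + 1.00·(cos230°, sin230°) = (-0.6428, -0.7660)
|BD| = 6.6868
circle(B,5.00) ∩ circle(D,10.00): a=-2.2646, h=4.4577
  candidates: C₊=(-3.4032,3.4029) cross=29.808; C₋=(-2.3818,-5.4539) cross=-29.808
  mode - wants cross < 0 → take C=(-2.3818,-5.4539) (cross=-29.808)
ex = (C−B)/|BC| = (-0.3478,-0.9376); ey = (0.9376,-0.3478)
P = B + -3.05·ex + 2.03·ey = (2.3213,1.3875)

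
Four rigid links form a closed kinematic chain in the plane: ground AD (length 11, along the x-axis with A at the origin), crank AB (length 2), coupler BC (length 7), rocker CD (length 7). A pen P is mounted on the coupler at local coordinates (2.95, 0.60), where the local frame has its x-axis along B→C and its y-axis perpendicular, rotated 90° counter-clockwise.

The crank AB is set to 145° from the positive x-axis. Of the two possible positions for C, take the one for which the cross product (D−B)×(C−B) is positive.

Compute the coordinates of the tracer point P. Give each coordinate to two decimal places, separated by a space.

A=(0,0), D=(11.00,0)
B = A + 2.00·(cos145°, sin145°) = (-1.6383, 1.1472)
|BD| = 12.6903
circle(B,7.00) ∩ circle(D,7.00): a=6.3451, h=2.9562
  candidates: C₊=(4.9481,3.5177) cross=37.515; C₋=(4.4136,-2.3706) cross=-37.515
  mode + wants cross > 0 → take C=(4.9481,3.5177) (cross=37.515)
ex = (C−B)/|BC| = (0.9409,0.3387); ey = (-0.3387,0.9409)
P = B + 2.95·ex + 0.60·ey = (0.9342,2.7107)

0.93 2.71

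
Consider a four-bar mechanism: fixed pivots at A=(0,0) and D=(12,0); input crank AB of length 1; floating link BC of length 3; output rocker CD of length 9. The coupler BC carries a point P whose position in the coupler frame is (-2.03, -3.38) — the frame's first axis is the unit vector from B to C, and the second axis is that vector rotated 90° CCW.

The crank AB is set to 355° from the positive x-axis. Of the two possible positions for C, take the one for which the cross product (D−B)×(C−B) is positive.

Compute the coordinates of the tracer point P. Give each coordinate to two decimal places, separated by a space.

1.78 -3.95

A=(0,0), D=(12.00,0)
B = A + 1.00·(cos355°, sin355°) = (0.9962, -0.0872)
|BD| = 11.0042
circle(B,3.00) ∩ circle(D,9.00): a=2.2306, h=2.0061
  candidates: C₊=(3.2108,1.9366) cross=22.076; C₋=(3.2426,-2.0755) cross=-22.076
  mode + wants cross > 0 → take C=(3.2108,1.9366) (cross=22.076)
ex = (C−B)/|BC| = (0.7382,0.6746); ey = (-0.6746,0.7382)
P = B + -2.03·ex + -3.38·ey = (1.7777,-3.9517)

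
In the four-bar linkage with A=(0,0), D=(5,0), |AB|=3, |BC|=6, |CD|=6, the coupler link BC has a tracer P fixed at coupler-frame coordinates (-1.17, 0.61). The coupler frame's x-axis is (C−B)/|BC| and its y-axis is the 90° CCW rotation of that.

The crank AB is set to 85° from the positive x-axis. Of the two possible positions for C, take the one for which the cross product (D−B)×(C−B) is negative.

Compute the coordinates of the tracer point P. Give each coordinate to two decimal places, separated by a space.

A=(0,0), D=(5.00,0)
B = A + 3.00·(cos85°, sin85°) = (0.2615, 2.9886)
|BD| = 5.6023
circle(B,6.00) ∩ circle(D,6.00): a=2.8011, h=5.3060
  candidates: C₊=(5.4613,5.9822) cross=29.726; C₋=(-0.1998,-2.9937) cross=-29.726
  mode - wants cross < 0 → take C=(-0.1998,-2.9937) (cross=-29.726)
ex = (C−B)/|BC| = (-0.0769,-0.9970); ey = (0.9970,-0.0769)
P = B + -1.17·ex + 0.61·ey = (0.9596,4.1082)

0.96 4.11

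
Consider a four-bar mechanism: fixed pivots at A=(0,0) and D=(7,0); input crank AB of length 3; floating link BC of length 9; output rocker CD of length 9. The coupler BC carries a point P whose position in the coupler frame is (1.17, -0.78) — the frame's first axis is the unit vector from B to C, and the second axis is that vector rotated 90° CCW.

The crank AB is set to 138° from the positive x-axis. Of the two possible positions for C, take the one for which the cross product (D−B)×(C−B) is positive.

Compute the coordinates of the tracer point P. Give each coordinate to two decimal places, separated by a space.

-0.86 2.31

A=(0,0), D=(7.00,0)
B = A + 3.00·(cos138°, sin138°) = (-2.2294, 2.0074)
|BD| = 9.4452
circle(B,9.00) ∩ circle(D,9.00): a=4.7226, h=7.6614
  candidates: C₊=(4.0136,8.4901) cross=72.364; C₋=(0.7570,-6.4827) cross=-72.364
  mode + wants cross > 0 → take C=(4.0136,8.4901) (cross=72.364)
ex = (C−B)/|BC| = (0.6937,0.7203); ey = (-0.7203,0.6937)
P = B + 1.17·ex + -0.78·ey = (-0.8560,2.3091)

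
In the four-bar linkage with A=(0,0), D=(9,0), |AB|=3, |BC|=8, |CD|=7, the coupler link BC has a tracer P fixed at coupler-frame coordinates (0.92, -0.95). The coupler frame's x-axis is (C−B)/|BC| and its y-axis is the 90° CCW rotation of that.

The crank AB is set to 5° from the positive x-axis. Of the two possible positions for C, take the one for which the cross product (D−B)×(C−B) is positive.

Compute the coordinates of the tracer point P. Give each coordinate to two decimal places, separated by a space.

A=(0,0), D=(9.00,0)
B = A + 3.00·(cos5°, sin5°) = (2.9886, 0.2615)
|BD| = 6.0171
circle(B,8.00) ∩ circle(D,7.00): a=4.2550, h=6.7746
  candidates: C₊=(7.5339,6.8448) cross=40.763; C₋=(6.9452,-6.6916) cross=-40.763
  mode + wants cross > 0 → take C=(7.5339,6.8448) (cross=40.763)
ex = (C−B)/|BC| = (0.5682,0.8229); ey = (-0.8229,0.5682)
P = B + 0.92·ex + -0.95·ey = (4.2931,0.4788)

4.29 0.48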